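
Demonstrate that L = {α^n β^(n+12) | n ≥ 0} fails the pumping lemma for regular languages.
Assume L is regular with pumping length p. Idea: pumping the α-block breaks the fixed offset of 12.
Choose s = α^p β^(p+12) ∈ L. By the pumping lemma, s = xyz with |xy| ≤ p, |y| > 0, so y = α^k with k ≥ 1. Then xy²z = α^(p+k) β^(p+12). For this to be in L we would need p+12 = (p+k)+12, i.e. k = 0, contradicting k ≥ 1. So xy²z ∉ L.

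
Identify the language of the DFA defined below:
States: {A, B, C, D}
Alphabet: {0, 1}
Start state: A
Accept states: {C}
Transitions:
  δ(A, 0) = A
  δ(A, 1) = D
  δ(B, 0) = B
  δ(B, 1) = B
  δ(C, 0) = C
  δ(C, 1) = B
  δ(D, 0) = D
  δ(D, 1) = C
Testing a few strings:
  '10' → reject
  '1' → reject
  '0' → reject
  '1100' → accept
State roles: A=zero 1's; B=≥ three 1's (dead); C=two 1's; D=one 1
All binary strings containing exactly two 1's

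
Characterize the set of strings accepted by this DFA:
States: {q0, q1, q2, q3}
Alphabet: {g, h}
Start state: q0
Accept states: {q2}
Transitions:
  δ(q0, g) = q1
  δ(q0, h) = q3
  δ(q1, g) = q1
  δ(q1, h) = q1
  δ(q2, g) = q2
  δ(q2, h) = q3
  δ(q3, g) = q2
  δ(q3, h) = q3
Testing a few strings:
  'h' → reject
  'gggh' → reject
  'ggh' → reject
  'g' → reject
State roles: q0=no input read; q1=started with g (dead); q2=started with h, last symbol g; q3=started with h, last symbol h
All strings over {g,h} that start with h and end with g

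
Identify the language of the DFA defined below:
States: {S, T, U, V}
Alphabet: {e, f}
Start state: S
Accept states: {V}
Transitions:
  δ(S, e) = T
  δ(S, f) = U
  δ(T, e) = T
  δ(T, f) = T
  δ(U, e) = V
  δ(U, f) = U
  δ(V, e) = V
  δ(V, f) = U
Testing a few strings:
  'f' → reject
  'eefe' → reject
  'e' → reject
  'fff' → reject
State roles: S=no input read; T=started with e (dead); U=started with f, last symbol f; V=started with f, last symbol e
All strings over {e,f} that start with f and end with e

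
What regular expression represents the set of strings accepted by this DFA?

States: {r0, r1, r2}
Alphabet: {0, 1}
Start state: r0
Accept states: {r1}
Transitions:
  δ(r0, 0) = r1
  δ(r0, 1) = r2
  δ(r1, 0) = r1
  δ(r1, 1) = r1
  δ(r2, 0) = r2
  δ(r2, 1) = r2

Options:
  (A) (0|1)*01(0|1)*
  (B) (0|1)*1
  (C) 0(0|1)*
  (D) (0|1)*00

Check each option against the DFA on short strings; one disagreement eliminates an option:
  (A) (0|1)*01(0|1)*: on '0' the DFA goes r0 → r1 and accepts (r1 ∈ Accept), but the regex does not match it → eliminate
  (B) (0|1)*1: on '0' the DFA goes r0 → r1 and accepts (r1 ∈ Accept), but the regex does not match it → eliminate
  (C) 0(0|1)*: agrees with the DFA on every string of length ≤ 6
  (D) (0|1)*00: on '0' the DFA goes r0 → r1 and accepts (r1 ∈ Accept), but the regex does not match it → eliminate
Only (C) is consistent with the DFA.
(C) 0(0|1)*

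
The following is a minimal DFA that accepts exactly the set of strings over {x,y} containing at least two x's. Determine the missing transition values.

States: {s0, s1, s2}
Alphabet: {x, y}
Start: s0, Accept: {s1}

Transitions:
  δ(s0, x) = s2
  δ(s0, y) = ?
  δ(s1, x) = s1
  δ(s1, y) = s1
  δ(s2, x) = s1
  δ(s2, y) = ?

From the language and accept set, identify what each state tracks — s0: zero x's seen; s1: ≥ two x's seen; s2: one x seen.
Each missing δ(q, a) is the state matching the new tracked value after reading a.
δ(s0, y) = s0; δ(s2, y) = s2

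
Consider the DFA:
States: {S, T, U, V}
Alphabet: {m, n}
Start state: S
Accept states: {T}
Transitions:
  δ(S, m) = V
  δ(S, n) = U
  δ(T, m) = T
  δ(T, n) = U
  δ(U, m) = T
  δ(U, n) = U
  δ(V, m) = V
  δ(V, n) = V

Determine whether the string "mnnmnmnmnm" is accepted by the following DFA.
Processing string "mnnmnmnmnm":
  S --m--> V
  V --n--> V
  V --n--> V
  V --m--> V
  V --n--> V
  V --m--> V
  V --n--> V
  V --m--> V
  V --n--> V
  V --m--> V
Final state: V
Accept states: {T}
No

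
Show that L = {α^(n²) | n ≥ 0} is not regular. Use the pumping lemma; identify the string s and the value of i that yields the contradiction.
Assume L is regular with pumping length p. Idea: pumping adds a fixed amount, but gaps between consecutive squares grow.
Choose s = α^(p²) (length p² ≥ p). By the pumping lemma, s = xyz with |xy| ≤ p, |y| > 0, so |y| = k with 1 ≤ k ≤ p. Then |xy²z| = p²+k. Since p² < p²+k ≤ p²+p < (p+1)², the length p²+k lies strictly between consecutive squares, so it is not a perfect square and xy²z ∉ L.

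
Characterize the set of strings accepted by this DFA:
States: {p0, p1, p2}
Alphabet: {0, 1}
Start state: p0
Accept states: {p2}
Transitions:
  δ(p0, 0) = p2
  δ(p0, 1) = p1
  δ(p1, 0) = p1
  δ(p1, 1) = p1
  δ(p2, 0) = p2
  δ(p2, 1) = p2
Testing a few strings:
  '0' → accept
  '00' → accept
  '1' → reject
  '100' → reject
State roles: p0=no input read; p1=started with 1 (dead); p2=started with 0
All binary strings starting with 0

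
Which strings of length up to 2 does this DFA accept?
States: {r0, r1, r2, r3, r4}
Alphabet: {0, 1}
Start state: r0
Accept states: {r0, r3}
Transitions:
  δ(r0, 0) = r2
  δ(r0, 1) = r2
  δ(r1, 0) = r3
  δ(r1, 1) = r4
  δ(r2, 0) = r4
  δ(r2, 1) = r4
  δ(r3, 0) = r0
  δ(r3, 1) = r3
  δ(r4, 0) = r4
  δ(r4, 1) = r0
ε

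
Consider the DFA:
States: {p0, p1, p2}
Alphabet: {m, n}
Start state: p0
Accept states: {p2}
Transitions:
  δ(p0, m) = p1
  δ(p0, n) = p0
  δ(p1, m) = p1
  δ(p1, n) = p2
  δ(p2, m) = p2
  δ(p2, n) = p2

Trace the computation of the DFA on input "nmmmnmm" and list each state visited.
read 'n': p0 → p0
  read 'm': p0 → p1
  read 'm': p1 → p1
  read 'm': p1 → p1
  read 'n': p1 → p2
  read 'm': p2 → p2
  read 'm': p2 → p2
p0 -> p0 -> p1 -> p1 -> p1 -> p2 -> p2 -> p2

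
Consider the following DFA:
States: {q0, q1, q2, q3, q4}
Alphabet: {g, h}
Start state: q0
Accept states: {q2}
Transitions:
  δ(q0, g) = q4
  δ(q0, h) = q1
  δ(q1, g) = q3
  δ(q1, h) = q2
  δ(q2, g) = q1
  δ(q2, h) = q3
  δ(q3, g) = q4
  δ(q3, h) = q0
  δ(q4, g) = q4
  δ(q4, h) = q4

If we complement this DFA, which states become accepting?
Complement accept states = All states \ Original accept states
= {q0, q1, q2, q3, q4} \ {q2}
{q0, q1, q3, q4}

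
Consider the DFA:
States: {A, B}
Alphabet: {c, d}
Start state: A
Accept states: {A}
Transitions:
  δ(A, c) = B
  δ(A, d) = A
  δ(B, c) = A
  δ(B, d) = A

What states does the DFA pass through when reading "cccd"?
read 'c': A → B
  read 'c': B → A
  read 'c': A → B
  read 'd': B → A
A -> B -> A -> B -> A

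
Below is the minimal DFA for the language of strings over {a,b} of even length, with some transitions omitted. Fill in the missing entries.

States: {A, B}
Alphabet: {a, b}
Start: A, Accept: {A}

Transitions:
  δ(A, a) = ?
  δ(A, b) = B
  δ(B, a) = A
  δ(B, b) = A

From the language and accept set, identify what each state tracks — A: even length so far; B: odd length so far.
Each missing δ(q, a) is the state matching the new tracked value after reading a.
δ(A, a) = B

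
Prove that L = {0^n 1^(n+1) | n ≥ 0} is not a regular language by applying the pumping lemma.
Assume L is regular with pumping length p. Idea: pumping the 0-block breaks the fixed offset of 1.
Choose s = 0^p 1^(p+1) ∈ L. By the pumping lemma, s = xyz with |xy| ≤ p, |y| > 0, so y = 0^k with k ≥ 1. Then xy²z = 0^(p+k) 1^(p+1). For this to be in L we would need p+1 = (p+k)+1, i.e. k = 0, contradicting k ≥ 1. So xy²z ∉ L.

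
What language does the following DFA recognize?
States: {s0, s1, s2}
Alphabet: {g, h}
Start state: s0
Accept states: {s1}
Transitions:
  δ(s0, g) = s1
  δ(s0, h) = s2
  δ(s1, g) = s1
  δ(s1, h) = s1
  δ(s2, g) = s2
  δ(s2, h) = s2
Testing a few strings:
  'ghg' → accept
  'hhh' → reject
  'ggg' → accept
  'g' → accept
State roles: s0=no input read; s1=started with g; s2=started with h (dead)
All strings over {g,h} starting with g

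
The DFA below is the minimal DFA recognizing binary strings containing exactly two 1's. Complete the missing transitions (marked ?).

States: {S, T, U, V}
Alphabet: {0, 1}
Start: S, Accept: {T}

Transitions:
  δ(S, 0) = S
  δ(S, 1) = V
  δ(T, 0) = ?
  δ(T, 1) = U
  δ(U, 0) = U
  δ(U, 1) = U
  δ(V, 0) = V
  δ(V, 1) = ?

From the language and accept set, identify what each state tracks — S: zero 1's; T: two 1's; U: ≥ three 1's (dead); V: one 1.
Each missing δ(q, a) is the state matching the new tracked value after reading a.
δ(T, 0) = T; δ(V, 1) = T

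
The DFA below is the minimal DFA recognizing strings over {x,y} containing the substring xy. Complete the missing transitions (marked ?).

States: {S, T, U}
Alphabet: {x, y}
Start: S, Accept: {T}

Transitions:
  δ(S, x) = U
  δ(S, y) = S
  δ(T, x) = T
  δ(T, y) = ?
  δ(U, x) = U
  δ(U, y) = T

From the language and accept set, identify what each state tracks — S: no x seen yet; T: substring xy seen; U: seen a x, waiting for y.
Each missing δ(q, a) is the state matching the new tracked value after reading a.
δ(T, y) = T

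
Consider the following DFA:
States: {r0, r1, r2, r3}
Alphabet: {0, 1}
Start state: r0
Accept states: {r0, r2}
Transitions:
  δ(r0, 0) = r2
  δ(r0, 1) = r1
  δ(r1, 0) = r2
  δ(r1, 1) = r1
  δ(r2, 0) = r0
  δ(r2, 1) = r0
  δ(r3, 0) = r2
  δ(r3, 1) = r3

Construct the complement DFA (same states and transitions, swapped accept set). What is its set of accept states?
Complement accept states = All states \ Original accept states
= {r0, r1, r2, r3} \ {r0, r2}
{r1, r3}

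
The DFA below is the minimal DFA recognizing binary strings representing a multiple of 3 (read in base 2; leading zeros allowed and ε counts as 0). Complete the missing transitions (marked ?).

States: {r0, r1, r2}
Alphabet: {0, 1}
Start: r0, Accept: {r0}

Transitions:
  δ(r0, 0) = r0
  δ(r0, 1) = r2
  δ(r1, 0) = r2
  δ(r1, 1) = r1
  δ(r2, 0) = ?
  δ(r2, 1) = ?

From the language and accept set, identify what each state tracks — r0: value ≡ 0 (mod 3); r1: value ≡ 2 (mod 3); r2: value ≡ 1 (mod 3).
Each missing δ(q, a) is the state matching the new tracked value after reading a.
δ(r2, 0) = r1; δ(r2, 1) = r0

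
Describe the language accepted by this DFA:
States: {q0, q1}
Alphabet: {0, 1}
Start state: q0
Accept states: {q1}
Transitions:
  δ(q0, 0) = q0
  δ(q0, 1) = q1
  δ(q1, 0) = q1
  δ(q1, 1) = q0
Testing a few strings:
  '00' → reject
  '10' → accept
  '100' → accept
  '001' → accept
State roles: q0=even number of 1's so far; q1=odd number of 1's so far
All binary strings with an odd number of 1's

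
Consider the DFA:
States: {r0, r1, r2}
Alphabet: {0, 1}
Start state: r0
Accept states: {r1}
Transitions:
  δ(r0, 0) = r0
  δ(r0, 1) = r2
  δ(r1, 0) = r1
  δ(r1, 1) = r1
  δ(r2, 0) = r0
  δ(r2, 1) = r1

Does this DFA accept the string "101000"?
Processing string "101000":
  r0 --1--> r2
  r2 --0--> r0
  r0 --1--> r2
  r2 --0--> r0
  r0 --0--> r0
  r0 --0--> r0
Final state: r0
Accept states: {r1}
No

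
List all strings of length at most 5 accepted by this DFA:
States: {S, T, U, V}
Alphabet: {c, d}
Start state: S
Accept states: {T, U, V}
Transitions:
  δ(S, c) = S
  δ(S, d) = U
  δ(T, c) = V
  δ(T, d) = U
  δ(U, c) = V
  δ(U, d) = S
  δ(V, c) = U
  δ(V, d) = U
d, cd, dc, ccd, cdc, dcc, dcd, ddd, cccd, ccdc, cdcc, cdcd, cddd, dccc, dcdc, ddcd, dddc, ccccd, cccdc, ccdcc, ccdcd, ccddd, cdccc, cdcdc, cddcd, cdddc, dcccc, dcccd, dccdd, dcdcc, dcdcd, dcddd, ddccd, ddcdc, dddcc, dddcd, ddddd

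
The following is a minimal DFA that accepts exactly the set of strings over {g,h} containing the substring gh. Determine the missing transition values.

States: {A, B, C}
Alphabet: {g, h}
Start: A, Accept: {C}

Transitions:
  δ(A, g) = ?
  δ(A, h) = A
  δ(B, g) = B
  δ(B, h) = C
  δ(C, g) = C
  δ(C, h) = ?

From the language and accept set, identify what each state tracks — A: no g seen yet; B: seen a g, waiting for h; C: substring gh seen.
Each missing δ(q, a) is the state matching the new tracked value after reading a.
δ(A, g) = B; δ(C, h) = C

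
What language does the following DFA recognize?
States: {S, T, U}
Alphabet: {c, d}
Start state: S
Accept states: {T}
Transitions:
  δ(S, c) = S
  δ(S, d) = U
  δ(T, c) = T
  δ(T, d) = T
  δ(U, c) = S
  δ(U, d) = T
Testing a few strings:
  'cd' → reject
  'ccd' → reject
  'd' → reject
  'ccc' → reject
State roles: S=no progress toward dd; T=substring dd seen; U=one trailing d
All strings over {c,d} containing the substring dd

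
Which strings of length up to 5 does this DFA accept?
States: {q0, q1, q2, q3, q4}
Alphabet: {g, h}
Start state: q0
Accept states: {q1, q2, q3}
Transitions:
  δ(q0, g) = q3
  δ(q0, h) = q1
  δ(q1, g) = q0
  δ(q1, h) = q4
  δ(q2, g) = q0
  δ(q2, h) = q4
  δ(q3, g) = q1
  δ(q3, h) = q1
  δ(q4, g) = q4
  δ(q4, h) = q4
g, h, gg, gh, hgg, hgh, gggg, gggh, ghgg, ghgh, hggg, hggh, ggggg, ggggh, ghggg, ghggh, hghgg, hghgh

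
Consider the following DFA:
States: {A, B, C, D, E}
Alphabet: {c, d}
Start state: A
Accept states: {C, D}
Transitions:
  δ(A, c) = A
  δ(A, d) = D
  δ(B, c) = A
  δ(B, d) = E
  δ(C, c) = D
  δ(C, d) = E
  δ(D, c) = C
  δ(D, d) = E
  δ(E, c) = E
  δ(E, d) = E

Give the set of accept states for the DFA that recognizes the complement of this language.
Complement accept states = All states \ Original accept states
= {A, B, C, D, E} \ {C, D}
{A, B, E}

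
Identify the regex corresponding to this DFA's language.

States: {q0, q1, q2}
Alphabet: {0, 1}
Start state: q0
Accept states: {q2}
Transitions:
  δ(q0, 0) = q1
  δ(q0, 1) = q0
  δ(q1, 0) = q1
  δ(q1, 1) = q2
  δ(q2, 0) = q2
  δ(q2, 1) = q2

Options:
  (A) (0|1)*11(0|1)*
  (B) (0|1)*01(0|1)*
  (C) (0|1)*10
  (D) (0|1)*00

Check each option against the DFA on short strings; one disagreement eliminates an option:
  (A) (0|1)*11(0|1)*: on '01' the DFA goes q0 → q1 → q2 and accepts (q2 ∈ Accept), but the regex does not match it → eliminate
  (B) (0|1)*01(0|1)*: agrees with the DFA on every string of length ≤ 6
  (C) (0|1)*10: on '01' the DFA goes q0 → q1 → q2 and accepts (q2 ∈ Accept), but the regex does not match it → eliminate
  (D) (0|1)*00: on '00' the DFA goes q0 → q1 → q1 and rejects (q1 ∉ Accept), but the regex matches it → eliminate
Only (B) is consistent with the DFA.
(B) (0|1)*01(0|1)*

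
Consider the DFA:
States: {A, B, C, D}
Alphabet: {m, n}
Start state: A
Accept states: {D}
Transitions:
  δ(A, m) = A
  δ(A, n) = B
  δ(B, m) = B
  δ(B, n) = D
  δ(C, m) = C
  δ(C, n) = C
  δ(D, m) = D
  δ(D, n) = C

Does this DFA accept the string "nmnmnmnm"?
Processing string "nmnmnmnm":
  A --n--> B
  B --m--> B
  B --n--> D
  D --m--> D
  D --n--> C
  C --m--> C
  C --n--> C
  C --m--> C
Final state: C
Accept states: {D}
No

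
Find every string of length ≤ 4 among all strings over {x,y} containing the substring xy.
xy, xxy, xyx, xyy, yxy, xxxy, xxyx, xxyy, xyxx, xyxy, xyyx, xyyy, yxxy, yxyx, yxyy, yyxy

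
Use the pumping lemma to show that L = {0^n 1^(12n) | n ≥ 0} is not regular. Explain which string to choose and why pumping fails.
Assume L is regular with pumping length p. Idea: pumping the 0-block breaks the 1:12 ratio.
Choose s = 0^p 1^(12p) (length 13p ≥ p). By the pumping lemma, s = xyz with |xy| ≤ p, |y| > 0, so y = 0^k with k ≥ 1. Then xy²z = 0^(p+k) 1^(12p). For this to be in L we would need 12p = 12(p+k), i.e. 12k = 0, contradicting k ≥ 1. So xy²z ∉ L.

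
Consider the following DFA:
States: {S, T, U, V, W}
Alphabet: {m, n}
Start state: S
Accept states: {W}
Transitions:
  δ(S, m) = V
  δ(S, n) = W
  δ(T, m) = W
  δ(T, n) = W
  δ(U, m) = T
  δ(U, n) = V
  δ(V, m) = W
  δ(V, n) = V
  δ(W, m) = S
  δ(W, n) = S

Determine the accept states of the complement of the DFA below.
Complement accept states = All states \ Original accept states
= {S, T, U, V, W} \ {W}
{S, T, U, V}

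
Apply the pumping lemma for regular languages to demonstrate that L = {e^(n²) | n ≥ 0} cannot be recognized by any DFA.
Assume L is regular with pumping length p. Idea: pumping adds a fixed amount, but gaps between consecutive squares grow.
Choose s = e^(p²) (length p² ≥ p). By the pumping lemma, s = xyz with |xy| ≤ p, |y| > 0, so |y| = k with 1 ≤ k ≤ p. Then |xy²z| = p²+k. Since p² < p²+k ≤ p²+p < (p+1)², the length p²+k lies strictly between consecutive squares, so it is not a perfect square and xy²z ∉ L.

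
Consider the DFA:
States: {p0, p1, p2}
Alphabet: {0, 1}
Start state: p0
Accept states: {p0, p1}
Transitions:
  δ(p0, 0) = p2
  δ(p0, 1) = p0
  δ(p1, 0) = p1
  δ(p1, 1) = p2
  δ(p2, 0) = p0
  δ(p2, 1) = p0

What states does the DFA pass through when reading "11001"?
read '1': p0 → p0
  read '1': p0 → p0
  read '0': p0 → p2
  read '0': p2 → p0
  read '1': p0 → p0
p0 -> p0 -> p0 -> p2 -> p0 -> p0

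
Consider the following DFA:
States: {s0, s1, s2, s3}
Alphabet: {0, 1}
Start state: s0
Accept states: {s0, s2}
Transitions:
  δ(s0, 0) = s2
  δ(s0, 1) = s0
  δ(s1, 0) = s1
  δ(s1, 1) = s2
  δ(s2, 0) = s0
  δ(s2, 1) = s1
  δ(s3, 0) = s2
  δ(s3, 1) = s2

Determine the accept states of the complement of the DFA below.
Complement accept states = All states \ Original accept states
= {s0, s1, s2, s3} \ {s0, s2}
{s1, s3}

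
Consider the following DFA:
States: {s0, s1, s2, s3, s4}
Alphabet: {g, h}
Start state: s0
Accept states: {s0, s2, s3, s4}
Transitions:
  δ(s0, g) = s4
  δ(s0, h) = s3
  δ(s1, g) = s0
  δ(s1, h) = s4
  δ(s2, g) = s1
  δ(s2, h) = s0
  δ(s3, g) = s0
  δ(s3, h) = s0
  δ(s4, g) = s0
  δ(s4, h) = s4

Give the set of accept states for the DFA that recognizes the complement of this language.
Complement accept states = All states \ Original accept states
= {s0, s1, s2, s3, s4} \ {s0, s2, s3, s4}
{s1}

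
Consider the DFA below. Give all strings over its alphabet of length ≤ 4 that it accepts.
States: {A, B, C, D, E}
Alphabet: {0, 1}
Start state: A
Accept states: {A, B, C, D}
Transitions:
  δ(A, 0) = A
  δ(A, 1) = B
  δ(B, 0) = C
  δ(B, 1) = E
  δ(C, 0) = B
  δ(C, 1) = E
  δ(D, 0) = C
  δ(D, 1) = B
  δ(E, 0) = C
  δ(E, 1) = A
ε, 0, 1, 00, 01, 10, 000, 001, 010, 100, 110, 111, 0000, 0001, 0010, 0100, 0110, 0111, 1000, 1010, 1011, 1100, 1110, 1111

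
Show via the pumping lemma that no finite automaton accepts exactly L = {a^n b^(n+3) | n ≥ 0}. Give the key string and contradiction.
Assume L is regular with pumping length p. Idea: pumping the a-block breaks the fixed offset of 3.
Choose s = a^p b^(p+3) ∈ L. By the pumping lemma, s = xyz with |xy| ≤ p, |y| > 0, so y = a^k with k ≥ 1. Then xy²z = a^(p+k) b^(p+3). For this to be in L we would need p+3 = (p+k)+3, i.e. k = 0, contradicting k ≥ 1. So xy²z ∉ L.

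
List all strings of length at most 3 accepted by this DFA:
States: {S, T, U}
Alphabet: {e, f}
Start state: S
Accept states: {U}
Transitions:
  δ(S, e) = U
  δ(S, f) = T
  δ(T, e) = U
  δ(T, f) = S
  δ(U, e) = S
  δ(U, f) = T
e, fe, eee, efe, ffe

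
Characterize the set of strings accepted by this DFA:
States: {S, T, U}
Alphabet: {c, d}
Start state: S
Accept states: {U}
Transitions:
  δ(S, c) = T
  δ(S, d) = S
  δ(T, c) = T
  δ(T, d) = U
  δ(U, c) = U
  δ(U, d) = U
Testing a few strings:
  'cd' → accept
  'dcd' → accept
  'dddd' → reject
  'dd' → reject
State roles: S=no c seen yet; T=seen a c, waiting for d; U=substring cd seen
All strings over {c,d} containing the substring cd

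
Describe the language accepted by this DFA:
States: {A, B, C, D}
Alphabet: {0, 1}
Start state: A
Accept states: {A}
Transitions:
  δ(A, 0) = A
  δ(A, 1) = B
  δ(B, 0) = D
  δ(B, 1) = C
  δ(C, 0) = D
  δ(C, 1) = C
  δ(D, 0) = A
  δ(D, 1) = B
Testing a few strings:
  '001' → reject
  '010' → reject
  '11' → reject
  '1' → reject
State roles: A=value ≡ 0 (mod 4); B=value ≡ 1 (mod 4); C=value ≡ 3 (mod 4); D=value ≡ 2 (mod 4)
All binary strings representing a multiple of 4 (read in base 2; leading zeros allowed and ε counts as 0)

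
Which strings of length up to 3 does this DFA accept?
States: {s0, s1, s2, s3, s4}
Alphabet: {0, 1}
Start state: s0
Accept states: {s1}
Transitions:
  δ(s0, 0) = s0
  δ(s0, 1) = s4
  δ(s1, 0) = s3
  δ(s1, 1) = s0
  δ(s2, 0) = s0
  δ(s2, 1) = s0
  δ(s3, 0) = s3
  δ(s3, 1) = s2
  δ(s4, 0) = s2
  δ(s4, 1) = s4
None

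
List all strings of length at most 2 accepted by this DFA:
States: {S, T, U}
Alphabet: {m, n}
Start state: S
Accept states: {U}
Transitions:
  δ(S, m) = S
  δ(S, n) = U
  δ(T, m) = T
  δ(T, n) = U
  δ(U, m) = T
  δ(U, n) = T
n, mn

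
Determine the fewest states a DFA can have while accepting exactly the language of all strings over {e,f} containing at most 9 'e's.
By Myhill–Nerode, count the distinguishable equivalence classes: 11 classes — having seen 0, 1, …, 9, or >9 copies of 'e'; counts 0 through 9 are accepting and >9 is dead.
11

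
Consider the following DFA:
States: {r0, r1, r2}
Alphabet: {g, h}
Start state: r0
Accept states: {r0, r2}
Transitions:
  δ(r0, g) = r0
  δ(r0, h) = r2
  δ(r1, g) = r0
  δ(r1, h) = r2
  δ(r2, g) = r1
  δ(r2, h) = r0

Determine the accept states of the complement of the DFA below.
Complement accept states = All states \ Original accept states
= {r0, r1, r2} \ {r0, r2}
{r1}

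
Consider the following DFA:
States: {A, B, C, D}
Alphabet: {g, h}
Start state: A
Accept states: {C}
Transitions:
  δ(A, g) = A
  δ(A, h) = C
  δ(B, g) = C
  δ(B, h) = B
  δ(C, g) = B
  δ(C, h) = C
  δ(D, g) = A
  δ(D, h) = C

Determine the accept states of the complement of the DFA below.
Complement accept states = All states \ Original accept states
= {A, B, C, D} \ {C}
{A, B, D}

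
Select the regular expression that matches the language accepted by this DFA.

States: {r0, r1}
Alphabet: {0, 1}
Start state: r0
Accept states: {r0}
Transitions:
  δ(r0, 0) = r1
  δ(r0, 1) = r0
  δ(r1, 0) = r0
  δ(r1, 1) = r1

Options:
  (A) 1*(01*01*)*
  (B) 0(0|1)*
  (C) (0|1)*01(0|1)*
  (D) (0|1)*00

Check each option against the DFA on short strings; one disagreement eliminates an option:
  (A) 1*(01*01*)*: agrees with the DFA on every string of length ≤ 6
  (B) 0(0|1)*: on ε the DFA stays in r0 and accepts (r0 ∈ Accept), but the regex does not match it → eliminate
  (C) (0|1)*01(0|1)*: on ε the DFA stays in r0 and accepts (r0 ∈ Accept), but the regex does not match it → eliminate
  (D) (0|1)*00: on ε the DFA stays in r0 and accepts (r0 ∈ Accept), but the regex does not match it → eliminate
Only (A) is consistent with the DFA.
(A) 1*(01*01*)*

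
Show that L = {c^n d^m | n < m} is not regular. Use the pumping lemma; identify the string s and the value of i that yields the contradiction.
Assume L is regular with pumping length p. Idea: pumping up the c-block makes the c-count reach the d-count.
Choose s = c^p d^(p+1) ∈ L. By the pumping lemma, s = xyz with |xy| ≤ p, |y| > 0, so y = c^k with k ≥ 1. Then xy²z = c^(p+k) d^(p+1). Since p+k ≥ p+1, the number of c's is no longer strictly less than the number of d's, so xy²z ∉ L.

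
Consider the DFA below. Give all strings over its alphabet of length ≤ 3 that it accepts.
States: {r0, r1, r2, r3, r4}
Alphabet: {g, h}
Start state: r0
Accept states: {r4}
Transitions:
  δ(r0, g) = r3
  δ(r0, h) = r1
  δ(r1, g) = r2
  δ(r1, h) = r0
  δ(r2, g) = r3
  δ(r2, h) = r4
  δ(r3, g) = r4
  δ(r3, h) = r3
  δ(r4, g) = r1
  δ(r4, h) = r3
gg, ghg, hgh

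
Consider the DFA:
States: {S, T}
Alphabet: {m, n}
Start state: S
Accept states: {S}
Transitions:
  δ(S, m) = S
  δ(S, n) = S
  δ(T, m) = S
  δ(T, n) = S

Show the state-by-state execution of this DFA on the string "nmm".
read 'n': S → S
  read 'm': S → S
  read 'm': S → S
S -> S -> S -> S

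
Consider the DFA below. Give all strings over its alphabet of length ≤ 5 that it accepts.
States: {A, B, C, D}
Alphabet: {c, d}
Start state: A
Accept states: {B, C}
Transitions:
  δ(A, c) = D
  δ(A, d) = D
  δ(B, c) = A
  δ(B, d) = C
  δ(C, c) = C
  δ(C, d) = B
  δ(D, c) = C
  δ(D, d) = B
cc, cd, dc, dd, ccc, ccd, cdd, dcc, dcd, ddd, cccc, cccd, ccdd, cddc, cddd, dccc, dccd, dcdd, dddc, dddd, ccccc, ccccd, cccdd, ccddc, ccddd, cdccc, cdccd, cdcdc, cdcdd, cddcc, cddcd, cdddd, dcccc, dcccd, dccdd, dcddc, dcddd, ddccc, ddccd, ddcdc, ddcdd, dddcc, dddcd, ddddd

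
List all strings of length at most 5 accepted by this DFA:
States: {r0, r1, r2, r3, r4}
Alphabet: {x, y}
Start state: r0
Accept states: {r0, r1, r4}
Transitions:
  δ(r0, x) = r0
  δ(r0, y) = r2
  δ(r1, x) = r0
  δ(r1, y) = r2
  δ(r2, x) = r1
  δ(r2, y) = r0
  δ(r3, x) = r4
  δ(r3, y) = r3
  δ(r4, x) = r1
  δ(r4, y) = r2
ε, x, xx, yx, yy, xxx, xyx, xyy, yxx, yyx, xxxx, xxyx, xxyy, xyxx, xyyx, yxxx, yxyx, yxyy, yyxx, yyyx, yyyy, xxxxx, xxxyx, xxxyy, xxyxx, xxyyx, xyxxx, xyxyx, xyxyy, xyyxx, xyyyx, xyyyy, yxxxx, yxxyx, yxxyy, yxyxx, yxyyx, yyxxx, yyxyx, yyxyy, yyyxx, yyyyx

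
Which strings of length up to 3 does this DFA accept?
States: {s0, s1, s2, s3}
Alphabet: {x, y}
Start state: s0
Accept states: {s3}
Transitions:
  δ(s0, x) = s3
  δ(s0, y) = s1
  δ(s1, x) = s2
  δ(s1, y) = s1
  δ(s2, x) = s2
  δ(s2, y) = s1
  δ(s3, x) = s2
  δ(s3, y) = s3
x, xy, xyy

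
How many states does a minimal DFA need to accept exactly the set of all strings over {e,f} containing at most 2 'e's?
By Myhill–Nerode, count the distinguishable equivalence classes: 4 classes — having seen 0, 1, 2, or >2 copies of 'e'; counts 0 through 2 are accepting and >2 is dead.
4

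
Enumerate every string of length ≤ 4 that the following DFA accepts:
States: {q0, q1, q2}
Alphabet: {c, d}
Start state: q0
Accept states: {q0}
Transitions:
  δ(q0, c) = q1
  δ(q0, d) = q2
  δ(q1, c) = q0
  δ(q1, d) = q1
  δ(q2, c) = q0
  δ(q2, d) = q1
ε, cc, dc, cdc, ddc, cccc, ccdc, cddc, dccc, dcdc, dddc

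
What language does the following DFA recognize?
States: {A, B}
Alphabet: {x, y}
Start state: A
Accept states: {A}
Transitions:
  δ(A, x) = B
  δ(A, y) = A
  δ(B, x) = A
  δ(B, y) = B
Testing a few strings:
  'xx' → accept
  'xy' → reject
  'x' → reject
  'xxy' → accept
State roles: A=even number of x's so far; B=odd number of x's so far
All strings over {x,y} with an even number of x's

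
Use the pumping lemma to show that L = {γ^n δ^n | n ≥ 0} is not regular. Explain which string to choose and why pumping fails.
Assume L is regular with pumping length p. Idea: pumping the γ-block changes the count balance.
Choose s = γ^p δ^p (length 2p ≥ p). By the pumping lemma, s = xyz with |xy| ≤ p, |y| > 0. So y = γ^k for some k > 0 (since xy is entirely within the γ's). Pumping gives xy²z = γ^(p+k) δ^p, which is not in L since p+k ≠ p.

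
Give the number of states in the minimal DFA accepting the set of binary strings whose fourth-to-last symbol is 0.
By Myhill–Nerode, count the distinguishable equivalence classes: 2^4 = 16 classes — the DFA must remember the last 4 symbols read; every pair of distinct length-4 suffixes is distinguishable by some continuation.
16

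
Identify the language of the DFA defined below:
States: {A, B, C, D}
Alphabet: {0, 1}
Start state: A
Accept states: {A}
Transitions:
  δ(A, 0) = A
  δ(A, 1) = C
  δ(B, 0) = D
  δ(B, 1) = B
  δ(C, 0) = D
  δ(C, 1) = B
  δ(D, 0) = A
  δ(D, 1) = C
Testing a few strings:
  '10' → reject
  '1' → reject
  '11' → reject
  '011' → reject
State roles: A=value ≡ 0 (mod 4); B=value ≡ 3 (mod 4); C=value ≡ 1 (mod 4); D=value ≡ 2 (mod 4)
All binary strings representing a multiple of 4 (read in base 2; leading zeros allowed and ε counts as 0)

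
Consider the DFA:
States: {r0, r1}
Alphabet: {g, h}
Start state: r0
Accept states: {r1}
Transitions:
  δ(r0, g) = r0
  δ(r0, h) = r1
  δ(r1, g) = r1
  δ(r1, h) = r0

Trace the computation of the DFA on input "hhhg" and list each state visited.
read 'h': r0 → r1
  read 'h': r1 → r0
  read 'h': r0 → r1
  read 'g': r1 → r1
r0 -> r1 -> r0 -> r1 -> r1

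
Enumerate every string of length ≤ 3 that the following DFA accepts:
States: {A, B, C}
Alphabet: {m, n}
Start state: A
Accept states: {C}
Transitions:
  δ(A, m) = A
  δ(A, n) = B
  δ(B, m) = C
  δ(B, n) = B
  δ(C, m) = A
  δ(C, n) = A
nm, mnm, nnm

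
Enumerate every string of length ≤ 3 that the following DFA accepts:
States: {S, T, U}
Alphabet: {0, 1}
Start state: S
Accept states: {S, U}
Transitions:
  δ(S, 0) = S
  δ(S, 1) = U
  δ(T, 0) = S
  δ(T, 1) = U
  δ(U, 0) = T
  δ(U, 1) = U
ε, 0, 1, 00, 01, 11, 000, 001, 011, 100, 101, 111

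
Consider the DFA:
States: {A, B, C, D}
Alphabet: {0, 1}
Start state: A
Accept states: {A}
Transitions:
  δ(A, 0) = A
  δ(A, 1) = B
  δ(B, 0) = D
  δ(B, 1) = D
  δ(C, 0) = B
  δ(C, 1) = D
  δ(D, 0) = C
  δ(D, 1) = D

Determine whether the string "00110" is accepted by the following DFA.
Processing string "00110":
  A --0--> A
  A --0--> A
  A --1--> B
  B --1--> D
  D --0--> C
Final state: C
Accept states: {A}
No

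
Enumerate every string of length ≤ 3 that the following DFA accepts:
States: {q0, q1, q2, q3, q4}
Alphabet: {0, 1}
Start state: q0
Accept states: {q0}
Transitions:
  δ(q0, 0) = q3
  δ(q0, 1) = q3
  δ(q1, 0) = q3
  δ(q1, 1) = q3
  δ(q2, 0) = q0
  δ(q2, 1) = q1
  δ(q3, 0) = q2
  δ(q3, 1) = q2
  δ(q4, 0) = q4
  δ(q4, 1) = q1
ε, 000, 010, 100, 110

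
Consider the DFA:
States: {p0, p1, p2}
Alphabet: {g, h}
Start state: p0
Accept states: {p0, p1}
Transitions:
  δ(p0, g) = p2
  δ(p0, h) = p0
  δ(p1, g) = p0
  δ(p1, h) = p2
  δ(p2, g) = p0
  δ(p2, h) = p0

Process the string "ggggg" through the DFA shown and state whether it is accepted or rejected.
Processing string "ggggg":
  p0 --g--> p2
  p2 --g--> p0
  p0 --g--> p2
  p2 --g--> p0
  p0 --g--> p2
Final state: p2
Accept states: {p0, p1}
No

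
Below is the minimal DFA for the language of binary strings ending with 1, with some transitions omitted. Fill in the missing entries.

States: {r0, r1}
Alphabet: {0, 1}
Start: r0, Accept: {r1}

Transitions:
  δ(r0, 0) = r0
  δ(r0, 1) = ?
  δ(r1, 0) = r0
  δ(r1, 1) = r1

From the language and accept set, identify what each state tracks — r0: last symbol not 1; r1: last symbol is 1.
Each missing δ(q, a) is the state matching the new tracked value after reading a.
δ(r0, 1) = r1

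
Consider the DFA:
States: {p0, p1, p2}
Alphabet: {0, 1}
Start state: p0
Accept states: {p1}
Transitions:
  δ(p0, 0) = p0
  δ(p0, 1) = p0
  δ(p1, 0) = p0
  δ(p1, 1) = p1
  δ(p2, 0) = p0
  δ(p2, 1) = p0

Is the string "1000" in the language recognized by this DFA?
Processing string "1000":
  p0 --1--> p0
  p0 --0--> p0
  p0 --0--> p0
  p0 --0--> p0
Final state: p0
Accept states: {p1}
No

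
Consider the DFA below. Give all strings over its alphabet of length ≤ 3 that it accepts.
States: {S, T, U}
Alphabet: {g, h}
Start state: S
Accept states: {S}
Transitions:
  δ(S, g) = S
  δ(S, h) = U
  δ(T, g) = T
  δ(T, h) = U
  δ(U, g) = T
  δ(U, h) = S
ε, g, gg, hh, ggg, ghh, hhg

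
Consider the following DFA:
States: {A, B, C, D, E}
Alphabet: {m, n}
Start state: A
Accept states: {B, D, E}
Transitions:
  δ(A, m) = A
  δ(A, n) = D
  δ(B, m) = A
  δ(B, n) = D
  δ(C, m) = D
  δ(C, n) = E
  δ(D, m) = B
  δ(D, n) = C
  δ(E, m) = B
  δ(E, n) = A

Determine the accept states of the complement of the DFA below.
Complement accept states = All states \ Original accept states
= {A, B, C, D, E} \ {B, D, E}
{A, C}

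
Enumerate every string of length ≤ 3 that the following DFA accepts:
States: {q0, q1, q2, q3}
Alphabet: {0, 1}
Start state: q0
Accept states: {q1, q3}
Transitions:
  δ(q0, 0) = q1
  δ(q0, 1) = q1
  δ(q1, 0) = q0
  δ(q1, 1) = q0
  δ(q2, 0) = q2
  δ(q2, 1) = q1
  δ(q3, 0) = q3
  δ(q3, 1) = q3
0, 1, 000, 001, 010, 011, 100, 101, 110, 111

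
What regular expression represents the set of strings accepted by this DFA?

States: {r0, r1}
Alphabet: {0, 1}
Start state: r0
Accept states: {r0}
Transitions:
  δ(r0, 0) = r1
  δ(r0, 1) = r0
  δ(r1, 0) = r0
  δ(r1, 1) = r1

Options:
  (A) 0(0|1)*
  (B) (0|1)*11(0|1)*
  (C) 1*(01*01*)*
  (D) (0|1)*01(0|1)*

Check each option against the DFA on short strings; one disagreement eliminates an option:
  (A) 0(0|1)*: on ε the DFA stays in r0 and accepts (r0 ∈ Accept), but the regex does not match it → eliminate
  (B) (0|1)*11(0|1)*: on ε the DFA stays in r0 and accepts (r0 ∈ Accept), but the regex does not match it → eliminate
  (C) 1*(01*01*)*: agrees with the DFA on every string of length ≤ 6
  (D) (0|1)*01(0|1)*: on ε the DFA stays in r0 and accepts (r0 ∈ Accept), but the regex does not match it → eliminate
Only (C) is consistent with the DFA.
(C) 1*(01*01*)*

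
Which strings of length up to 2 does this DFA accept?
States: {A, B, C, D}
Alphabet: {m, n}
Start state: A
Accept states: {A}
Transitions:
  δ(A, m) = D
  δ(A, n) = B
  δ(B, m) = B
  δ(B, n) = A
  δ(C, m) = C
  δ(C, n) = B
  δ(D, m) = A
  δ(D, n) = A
ε, mm, mn, nn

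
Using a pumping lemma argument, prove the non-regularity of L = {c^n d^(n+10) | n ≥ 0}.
Assume L is regular with pumping length p. Idea: pumping the c-block breaks the fixed offset of 10.
Choose s = c^p d^(p+10) ∈ L. By the pumping lemma, s = xyz with |xy| ≤ p, |y| > 0, so y = c^k with k ≥ 1. Then xy²z = c^(p+k) d^(p+10). For this to be in L we would need p+10 = (p+k)+10, i.e. k = 0, contradicting k ≥ 1. So xy²z ∉ L.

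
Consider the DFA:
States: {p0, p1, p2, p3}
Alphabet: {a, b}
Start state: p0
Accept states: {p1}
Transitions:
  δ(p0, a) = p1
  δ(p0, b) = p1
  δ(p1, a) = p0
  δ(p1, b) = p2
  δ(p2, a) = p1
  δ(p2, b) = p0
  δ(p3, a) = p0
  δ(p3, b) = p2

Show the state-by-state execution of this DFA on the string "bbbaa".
read 'b': p0 → p1
  read 'b': p1 → p2
  read 'b': p2 → p0
  read 'a': p0 → p1
  read 'a': p1 → p0
p0 -> p1 -> p2 -> p0 -> p1 -> p0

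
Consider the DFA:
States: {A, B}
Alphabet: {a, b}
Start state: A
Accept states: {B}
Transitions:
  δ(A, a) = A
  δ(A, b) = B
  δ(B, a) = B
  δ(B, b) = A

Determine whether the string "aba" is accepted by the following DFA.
Processing string "aba":
  A --a--> A
  A --b--> B
  B --a--> B
Final state: B
Accept states: {B}
Yes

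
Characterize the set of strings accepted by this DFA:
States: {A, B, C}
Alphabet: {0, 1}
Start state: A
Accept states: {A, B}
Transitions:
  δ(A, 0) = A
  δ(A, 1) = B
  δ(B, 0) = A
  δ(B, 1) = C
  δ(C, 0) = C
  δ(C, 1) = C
Testing a few strings:
  '1' → accept
  '0011' → reject
  '001' → accept
  '00' → accept
State roles: A=last symbol not 1 (ok); B=last symbol 1 (ok); C=saw 11 (dead)
All binary strings with no two consecutive 1's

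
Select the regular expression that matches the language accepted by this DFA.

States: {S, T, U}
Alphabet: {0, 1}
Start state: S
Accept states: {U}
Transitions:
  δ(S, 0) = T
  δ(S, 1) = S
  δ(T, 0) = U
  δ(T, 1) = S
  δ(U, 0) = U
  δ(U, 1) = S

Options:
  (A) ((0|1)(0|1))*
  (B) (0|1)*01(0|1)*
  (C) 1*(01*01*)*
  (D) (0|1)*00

Check each option against the DFA on short strings; one disagreement eliminates an option:
  (A) ((0|1)(0|1))*: on ε the DFA stays in S and rejects (S ∉ Accept), but the regex matches it → eliminate
  (B) (0|1)*01(0|1)*: on '00' the DFA goes S → T → U and accepts (U ∈ Accept), but the regex does not match it → eliminate
  (C) 1*(01*01*)*: on ε the DFA stays in S and rejects (S ∉ Accept), but the regex matches it → eliminate
  (D) (0|1)*00: agrees with the DFA on every string of length ≤ 6
Only (D) is consistent with the DFA.
(D) (0|1)*00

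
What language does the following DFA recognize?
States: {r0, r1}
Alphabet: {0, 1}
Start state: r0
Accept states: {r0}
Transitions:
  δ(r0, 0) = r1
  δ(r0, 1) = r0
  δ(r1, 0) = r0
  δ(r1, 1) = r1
Testing a few strings:
  '1' → accept
  '0' → reject
  '00' → accept
  '111' → accept
State roles: r0=even number of 0's so far; r1=odd number of 0's so far
All binary strings with an even number of 0's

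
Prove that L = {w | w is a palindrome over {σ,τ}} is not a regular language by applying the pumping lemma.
Assume L is regular with pumping length p. Idea: pumping the leading σ-block breaks the symmetry.
Choose s = σ^p τ σ^p (a palindrome of length 2p+1 ≥ p). By the pumping lemma, s = xyz with |xy| ≤ p, |y| > 0, so y = σ^k with k > 0 (xy lies entirely in the first σ^p). Then xy²z = σ^(p+k) τ σ^p, which is not a palindrome since p+k ≠ p.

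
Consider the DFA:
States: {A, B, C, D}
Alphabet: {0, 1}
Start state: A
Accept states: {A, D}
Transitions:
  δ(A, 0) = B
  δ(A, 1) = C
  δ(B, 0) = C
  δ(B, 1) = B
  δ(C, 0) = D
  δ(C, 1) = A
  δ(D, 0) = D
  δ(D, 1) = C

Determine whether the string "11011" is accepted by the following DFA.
Processing string "11011":
  A --1--> C
  C --1--> A
  A --0--> B
  B --1--> B
  B --1--> B
Final state: B
Accept states: {A, D}
No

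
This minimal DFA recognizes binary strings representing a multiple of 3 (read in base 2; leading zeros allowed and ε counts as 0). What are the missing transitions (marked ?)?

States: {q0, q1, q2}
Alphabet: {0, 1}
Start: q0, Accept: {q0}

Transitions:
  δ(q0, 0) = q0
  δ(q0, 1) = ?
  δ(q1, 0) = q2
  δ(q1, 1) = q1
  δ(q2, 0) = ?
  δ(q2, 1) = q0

From the language and accept set, identify what each state tracks — q0: value ≡ 0 (mod 3); q1: value ≡ 2 (mod 3); q2: value ≡ 1 (mod 3).
Each missing δ(q, a) is the state matching the new tracked value after reading a.
δ(q0, 1) = q2; δ(q2, 0) = q1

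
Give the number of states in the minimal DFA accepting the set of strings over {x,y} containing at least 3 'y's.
By Myhill–Nerode, count the distinguishable equivalence classes: 4 classes — having seen 0, 1, 2, or ≥3 copies of 'y'; any two classes i < j (j ≤ 3) are distinguished by the string y^(3−j), which takes class j to 3 copies (accepted) but leaves class i below 3 (rejected).
4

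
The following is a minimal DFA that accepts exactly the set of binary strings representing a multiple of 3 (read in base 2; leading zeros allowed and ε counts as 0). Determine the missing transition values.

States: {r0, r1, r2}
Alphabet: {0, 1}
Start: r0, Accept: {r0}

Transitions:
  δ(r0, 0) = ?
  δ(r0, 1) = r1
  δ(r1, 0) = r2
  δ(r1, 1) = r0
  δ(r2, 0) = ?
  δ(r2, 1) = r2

From the language and accept set, identify what each state tracks — r0: value ≡ 0 (mod 3); r1: value ≡ 1 (mod 3); r2: value ≡ 2 (mod 3).
Each missing δ(q, a) is the state matching the new tracked value after reading a.
δ(r0, 0) = r0; δ(r2, 0) = r1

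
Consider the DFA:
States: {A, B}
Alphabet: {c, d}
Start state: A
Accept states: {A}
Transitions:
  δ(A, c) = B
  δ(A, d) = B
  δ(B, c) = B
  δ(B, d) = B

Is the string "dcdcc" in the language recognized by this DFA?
Processing string "dcdcc":
  A --d--> B
  B --c--> B
  B --d--> B
  B --c--> B
  B --c--> B
Final state: B
Accept states: {A}
No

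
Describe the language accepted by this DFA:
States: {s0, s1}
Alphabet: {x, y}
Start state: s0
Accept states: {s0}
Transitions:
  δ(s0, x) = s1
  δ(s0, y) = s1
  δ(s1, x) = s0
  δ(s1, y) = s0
Testing a few strings:
  'y' → reject
  'yyy' → reject
  'xyy' → reject
  'yx' → accept
State roles: s0=even length so far; s1=odd length so far
All strings over {x,y} of even length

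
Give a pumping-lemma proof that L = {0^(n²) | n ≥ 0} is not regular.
Assume L is regular with pumping length p. Idea: pumping adds a fixed amount, but gaps between consecutive squares grow.
Choose s = 0^(p²) (length p² ≥ p). By the pumping lemma, s = xyz with |xy| ≤ p, |y| > 0, so |y| = k with 1 ≤ k ≤ p. Then |xy²z| = p²+k. Since p² < p²+k ≤ p²+p < (p+1)², the length p²+k lies strictly between consecutive squares, so it is not a perfect square and xy²z ∉ L.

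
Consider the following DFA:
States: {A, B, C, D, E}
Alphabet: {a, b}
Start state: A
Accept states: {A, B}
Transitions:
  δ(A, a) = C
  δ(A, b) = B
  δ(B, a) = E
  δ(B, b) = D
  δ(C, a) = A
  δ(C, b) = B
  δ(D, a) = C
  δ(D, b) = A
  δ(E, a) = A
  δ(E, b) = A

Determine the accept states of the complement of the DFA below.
Complement accept states = All states \ Original accept states
= {A, B, C, D, E} \ {A, B}
{C, D, E}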